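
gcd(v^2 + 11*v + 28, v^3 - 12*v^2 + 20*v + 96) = 1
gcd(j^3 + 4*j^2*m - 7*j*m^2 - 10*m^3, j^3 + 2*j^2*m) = 1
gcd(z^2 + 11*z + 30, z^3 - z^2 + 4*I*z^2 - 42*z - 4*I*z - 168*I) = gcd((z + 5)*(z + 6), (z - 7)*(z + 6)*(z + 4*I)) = z + 6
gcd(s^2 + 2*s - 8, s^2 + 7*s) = 1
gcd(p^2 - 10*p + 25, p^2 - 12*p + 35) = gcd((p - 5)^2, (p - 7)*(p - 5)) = p - 5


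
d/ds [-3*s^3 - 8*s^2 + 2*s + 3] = -9*s^2 - 16*s + 2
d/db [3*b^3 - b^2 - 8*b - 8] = 9*b^2 - 2*b - 8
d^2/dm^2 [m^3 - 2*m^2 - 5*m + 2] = 6*m - 4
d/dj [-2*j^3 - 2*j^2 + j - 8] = -6*j^2 - 4*j + 1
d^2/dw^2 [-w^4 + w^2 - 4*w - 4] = 2 - 12*w^2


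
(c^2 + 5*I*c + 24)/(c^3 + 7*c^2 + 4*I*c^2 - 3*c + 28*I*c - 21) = (c^2 + 5*I*c + 24)/(c^3 + c^2*(7 + 4*I) + c*(-3 + 28*I) - 21)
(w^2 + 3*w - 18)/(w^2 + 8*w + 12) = (w - 3)/(w + 2)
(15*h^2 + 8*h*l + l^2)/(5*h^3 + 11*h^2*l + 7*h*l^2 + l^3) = (3*h + l)/(h^2 + 2*h*l + l^2)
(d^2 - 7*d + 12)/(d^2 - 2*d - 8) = (d - 3)/(d + 2)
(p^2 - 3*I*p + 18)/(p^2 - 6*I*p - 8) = (-p^2 + 3*I*p - 18)/(-p^2 + 6*I*p + 8)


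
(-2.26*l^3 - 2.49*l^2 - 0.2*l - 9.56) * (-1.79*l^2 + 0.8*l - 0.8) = 4.0454*l^5 + 2.6491*l^4 + 0.174*l^3 + 18.9444*l^2 - 7.488*l + 7.648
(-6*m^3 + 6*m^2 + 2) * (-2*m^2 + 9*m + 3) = 12*m^5 - 66*m^4 + 36*m^3 + 14*m^2 + 18*m + 6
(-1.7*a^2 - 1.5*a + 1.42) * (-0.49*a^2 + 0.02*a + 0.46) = 0.833*a^4 + 0.701*a^3 - 1.5078*a^2 - 0.6616*a + 0.6532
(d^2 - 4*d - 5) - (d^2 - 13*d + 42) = 9*d - 47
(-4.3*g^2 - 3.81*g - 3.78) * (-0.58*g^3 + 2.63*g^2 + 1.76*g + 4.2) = 2.494*g^5 - 9.0992*g^4 - 15.3959*g^3 - 34.707*g^2 - 22.6548*g - 15.876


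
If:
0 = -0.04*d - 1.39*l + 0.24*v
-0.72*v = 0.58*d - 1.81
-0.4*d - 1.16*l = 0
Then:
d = -2.45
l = 0.85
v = 4.49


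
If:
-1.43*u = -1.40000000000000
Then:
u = 0.98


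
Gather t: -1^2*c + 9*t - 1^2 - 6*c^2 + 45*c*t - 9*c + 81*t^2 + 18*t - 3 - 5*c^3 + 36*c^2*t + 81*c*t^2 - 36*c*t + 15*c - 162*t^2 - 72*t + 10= -5*c^3 - 6*c^2 + 5*c + t^2*(81*c - 81) + t*(36*c^2 + 9*c - 45) + 6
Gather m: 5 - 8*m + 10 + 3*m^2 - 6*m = 3*m^2 - 14*m + 15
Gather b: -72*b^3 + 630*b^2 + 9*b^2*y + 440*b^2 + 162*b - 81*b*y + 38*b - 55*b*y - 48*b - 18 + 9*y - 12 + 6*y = -72*b^3 + b^2*(9*y + 1070) + b*(152 - 136*y) + 15*y - 30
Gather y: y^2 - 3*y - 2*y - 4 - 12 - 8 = y^2 - 5*y - 24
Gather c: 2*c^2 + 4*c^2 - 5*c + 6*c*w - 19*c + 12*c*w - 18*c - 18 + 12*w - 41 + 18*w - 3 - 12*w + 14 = 6*c^2 + c*(18*w - 42) + 18*w - 48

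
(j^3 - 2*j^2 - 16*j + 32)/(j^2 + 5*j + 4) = (j^2 - 6*j + 8)/(j + 1)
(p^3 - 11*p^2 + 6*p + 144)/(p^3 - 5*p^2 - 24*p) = (p - 6)/p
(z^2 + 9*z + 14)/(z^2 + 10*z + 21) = (z + 2)/(z + 3)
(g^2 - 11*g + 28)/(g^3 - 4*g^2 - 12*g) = (-g^2 + 11*g - 28)/(g*(-g^2 + 4*g + 12))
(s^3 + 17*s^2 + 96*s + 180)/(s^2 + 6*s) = s + 11 + 30/s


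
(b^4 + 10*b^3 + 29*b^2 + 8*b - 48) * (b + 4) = b^5 + 14*b^4 + 69*b^3 + 124*b^2 - 16*b - 192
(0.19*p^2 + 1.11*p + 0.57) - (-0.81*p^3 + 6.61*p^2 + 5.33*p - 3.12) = 0.81*p^3 - 6.42*p^2 - 4.22*p + 3.69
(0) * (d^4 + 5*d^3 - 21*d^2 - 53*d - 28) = 0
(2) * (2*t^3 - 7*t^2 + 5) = 4*t^3 - 14*t^2 + 10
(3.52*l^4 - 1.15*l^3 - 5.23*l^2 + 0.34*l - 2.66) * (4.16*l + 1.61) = 14.6432*l^5 + 0.8832*l^4 - 23.6083*l^3 - 7.0059*l^2 - 10.5182*l - 4.2826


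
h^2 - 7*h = h*(h - 7)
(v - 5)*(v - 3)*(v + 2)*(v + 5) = v^4 - v^3 - 31*v^2 + 25*v + 150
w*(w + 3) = w^2 + 3*w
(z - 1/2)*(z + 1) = z^2 + z/2 - 1/2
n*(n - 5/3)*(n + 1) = n^3 - 2*n^2/3 - 5*n/3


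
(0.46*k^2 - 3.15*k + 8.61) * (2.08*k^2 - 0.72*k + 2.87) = 0.9568*k^4 - 6.8832*k^3 + 21.497*k^2 - 15.2397*k + 24.7107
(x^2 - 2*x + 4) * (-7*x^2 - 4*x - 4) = -7*x^4 + 10*x^3 - 24*x^2 - 8*x - 16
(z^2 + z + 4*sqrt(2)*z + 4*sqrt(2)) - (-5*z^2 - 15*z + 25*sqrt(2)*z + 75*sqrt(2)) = 6*z^2 - 21*sqrt(2)*z + 16*z - 71*sqrt(2)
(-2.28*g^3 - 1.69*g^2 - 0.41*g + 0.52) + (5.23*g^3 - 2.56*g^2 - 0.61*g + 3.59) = 2.95*g^3 - 4.25*g^2 - 1.02*g + 4.11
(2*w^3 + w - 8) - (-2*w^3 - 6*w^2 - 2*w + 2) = 4*w^3 + 6*w^2 + 3*w - 10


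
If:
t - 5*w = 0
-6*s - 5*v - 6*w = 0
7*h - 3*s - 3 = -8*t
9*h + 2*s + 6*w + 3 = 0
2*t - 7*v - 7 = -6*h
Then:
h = -4751/7094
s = 5427/7094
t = 17705/14188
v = -8637/7094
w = 3541/14188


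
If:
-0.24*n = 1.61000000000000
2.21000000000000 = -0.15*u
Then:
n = -6.71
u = -14.73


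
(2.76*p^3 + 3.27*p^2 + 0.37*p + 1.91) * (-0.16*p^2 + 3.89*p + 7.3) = -0.4416*p^5 + 10.2132*p^4 + 32.8091*p^3 + 25.0047*p^2 + 10.1309*p + 13.943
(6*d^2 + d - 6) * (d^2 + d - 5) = 6*d^4 + 7*d^3 - 35*d^2 - 11*d + 30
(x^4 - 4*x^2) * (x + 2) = x^5 + 2*x^4 - 4*x^3 - 8*x^2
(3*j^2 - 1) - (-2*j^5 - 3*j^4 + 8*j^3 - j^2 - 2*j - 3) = 2*j^5 + 3*j^4 - 8*j^3 + 4*j^2 + 2*j + 2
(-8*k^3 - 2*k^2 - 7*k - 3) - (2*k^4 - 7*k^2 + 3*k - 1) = -2*k^4 - 8*k^3 + 5*k^2 - 10*k - 2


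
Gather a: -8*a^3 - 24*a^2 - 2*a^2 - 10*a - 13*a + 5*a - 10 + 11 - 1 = -8*a^3 - 26*a^2 - 18*a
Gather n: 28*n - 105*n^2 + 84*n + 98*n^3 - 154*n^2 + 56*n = 98*n^3 - 259*n^2 + 168*n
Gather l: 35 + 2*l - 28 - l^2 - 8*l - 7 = -l^2 - 6*l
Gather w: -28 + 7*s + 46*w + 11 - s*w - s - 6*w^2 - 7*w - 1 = 6*s - 6*w^2 + w*(39 - s) - 18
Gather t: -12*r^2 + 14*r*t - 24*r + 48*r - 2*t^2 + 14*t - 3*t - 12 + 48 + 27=-12*r^2 + 24*r - 2*t^2 + t*(14*r + 11) + 63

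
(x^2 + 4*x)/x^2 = (x + 4)/x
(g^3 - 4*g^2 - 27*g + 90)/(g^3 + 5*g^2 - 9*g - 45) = (g - 6)/(g + 3)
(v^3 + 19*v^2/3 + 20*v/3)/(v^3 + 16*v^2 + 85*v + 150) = v*(3*v + 4)/(3*(v^2 + 11*v + 30))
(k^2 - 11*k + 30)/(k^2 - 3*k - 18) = (k - 5)/(k + 3)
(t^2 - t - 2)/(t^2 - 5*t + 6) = (t + 1)/(t - 3)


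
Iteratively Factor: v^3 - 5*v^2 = (v)*(v^2 - 5*v) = v^2*(v - 5)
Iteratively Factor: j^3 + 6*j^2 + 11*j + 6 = (j + 3)*(j^2 + 3*j + 2) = (j + 2)*(j + 3)*(j + 1)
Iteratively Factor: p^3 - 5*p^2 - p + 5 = (p + 1)*(p^2 - 6*p + 5) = (p - 1)*(p + 1)*(p - 5)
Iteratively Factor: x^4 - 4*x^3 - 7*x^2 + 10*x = (x - 1)*(x^3 - 3*x^2 - 10*x) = x*(x - 1)*(x^2 - 3*x - 10) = x*(x - 5)*(x - 1)*(x + 2)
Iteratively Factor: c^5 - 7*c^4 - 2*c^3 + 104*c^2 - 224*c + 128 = (c - 1)*(c^4 - 6*c^3 - 8*c^2 + 96*c - 128) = (c - 4)*(c - 1)*(c^3 - 2*c^2 - 16*c + 32) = (c - 4)^2*(c - 1)*(c^2 + 2*c - 8) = (c - 4)^2*(c - 1)*(c + 4)*(c - 2)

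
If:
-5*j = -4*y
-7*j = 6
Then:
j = -6/7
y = -15/14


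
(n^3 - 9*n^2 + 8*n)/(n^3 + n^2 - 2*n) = (n - 8)/(n + 2)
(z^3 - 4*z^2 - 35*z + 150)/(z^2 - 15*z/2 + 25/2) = 2*(z^2 + z - 30)/(2*z - 5)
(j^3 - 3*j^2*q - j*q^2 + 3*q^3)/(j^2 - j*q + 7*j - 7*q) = (j^2 - 2*j*q - 3*q^2)/(j + 7)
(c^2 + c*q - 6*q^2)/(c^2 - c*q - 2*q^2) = (c + 3*q)/(c + q)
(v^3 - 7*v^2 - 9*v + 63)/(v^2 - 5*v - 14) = (v^2 - 9)/(v + 2)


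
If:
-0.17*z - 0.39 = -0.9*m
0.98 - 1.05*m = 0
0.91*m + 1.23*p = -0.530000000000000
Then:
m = 0.93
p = -1.12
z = 2.65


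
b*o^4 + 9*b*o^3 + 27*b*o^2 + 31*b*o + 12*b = (o + 1)*(o + 3)*(o + 4)*(b*o + b)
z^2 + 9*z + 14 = (z + 2)*(z + 7)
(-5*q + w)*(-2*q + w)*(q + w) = 10*q^3 + 3*q^2*w - 6*q*w^2 + w^3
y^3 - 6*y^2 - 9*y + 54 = (y - 6)*(y - 3)*(y + 3)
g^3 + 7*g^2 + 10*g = g*(g + 2)*(g + 5)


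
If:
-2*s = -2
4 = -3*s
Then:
No Solution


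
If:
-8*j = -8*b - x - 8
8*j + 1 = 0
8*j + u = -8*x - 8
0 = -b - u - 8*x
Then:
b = 7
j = -1/8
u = 513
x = -65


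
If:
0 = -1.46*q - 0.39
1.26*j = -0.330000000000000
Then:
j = -0.26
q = -0.27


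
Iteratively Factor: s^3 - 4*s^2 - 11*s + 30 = (s - 2)*(s^2 - 2*s - 15) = (s - 2)*(s + 3)*(s - 5)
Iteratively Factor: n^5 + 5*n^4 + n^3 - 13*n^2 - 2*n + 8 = (n - 1)*(n^4 + 6*n^3 + 7*n^2 - 6*n - 8) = (n - 1)*(n + 2)*(n^3 + 4*n^2 - n - 4) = (n - 1)*(n + 2)*(n + 4)*(n^2 - 1) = (n - 1)*(n + 1)*(n + 2)*(n + 4)*(n - 1)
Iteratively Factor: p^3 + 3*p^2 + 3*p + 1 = (p + 1)*(p^2 + 2*p + 1) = (p + 1)^2*(p + 1)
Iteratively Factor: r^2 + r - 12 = (r - 3)*(r + 4)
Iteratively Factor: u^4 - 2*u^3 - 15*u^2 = (u + 3)*(u^3 - 5*u^2) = u*(u + 3)*(u^2 - 5*u) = u*(u - 5)*(u + 3)*(u)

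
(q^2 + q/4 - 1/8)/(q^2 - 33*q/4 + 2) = (q + 1/2)/(q - 8)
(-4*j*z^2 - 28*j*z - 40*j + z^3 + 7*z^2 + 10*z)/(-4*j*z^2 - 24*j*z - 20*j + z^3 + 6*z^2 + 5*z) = (z + 2)/(z + 1)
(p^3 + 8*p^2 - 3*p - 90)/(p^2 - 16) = (p^3 + 8*p^2 - 3*p - 90)/(p^2 - 16)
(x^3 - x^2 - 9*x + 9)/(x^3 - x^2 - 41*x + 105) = (x^2 + 2*x - 3)/(x^2 + 2*x - 35)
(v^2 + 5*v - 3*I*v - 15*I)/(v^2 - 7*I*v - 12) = (v + 5)/(v - 4*I)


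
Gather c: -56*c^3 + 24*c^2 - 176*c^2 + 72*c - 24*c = -56*c^3 - 152*c^2 + 48*c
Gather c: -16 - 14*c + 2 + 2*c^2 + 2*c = 2*c^2 - 12*c - 14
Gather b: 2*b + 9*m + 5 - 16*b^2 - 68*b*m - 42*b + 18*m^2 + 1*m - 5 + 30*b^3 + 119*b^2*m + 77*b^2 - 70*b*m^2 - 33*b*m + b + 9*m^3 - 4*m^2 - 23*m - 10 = 30*b^3 + b^2*(119*m + 61) + b*(-70*m^2 - 101*m - 39) + 9*m^3 + 14*m^2 - 13*m - 10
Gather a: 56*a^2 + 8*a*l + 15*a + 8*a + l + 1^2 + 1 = 56*a^2 + a*(8*l + 23) + l + 2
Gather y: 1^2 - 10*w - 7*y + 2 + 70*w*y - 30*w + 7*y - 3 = 70*w*y - 40*w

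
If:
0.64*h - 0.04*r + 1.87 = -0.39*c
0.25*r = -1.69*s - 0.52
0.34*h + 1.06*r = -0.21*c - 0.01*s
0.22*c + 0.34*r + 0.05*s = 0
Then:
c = -1.33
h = -2.05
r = 0.93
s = -0.44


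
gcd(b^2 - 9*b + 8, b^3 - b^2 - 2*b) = 1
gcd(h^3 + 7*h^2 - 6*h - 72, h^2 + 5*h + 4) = h + 4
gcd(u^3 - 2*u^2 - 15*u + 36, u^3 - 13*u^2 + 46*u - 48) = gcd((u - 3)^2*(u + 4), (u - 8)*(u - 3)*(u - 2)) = u - 3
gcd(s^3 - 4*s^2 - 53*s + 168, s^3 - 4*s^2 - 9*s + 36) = s - 3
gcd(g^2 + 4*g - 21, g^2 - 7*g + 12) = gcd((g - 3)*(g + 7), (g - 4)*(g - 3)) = g - 3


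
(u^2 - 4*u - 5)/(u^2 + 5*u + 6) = (u^2 - 4*u - 5)/(u^2 + 5*u + 6)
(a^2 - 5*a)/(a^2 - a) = (a - 5)/(a - 1)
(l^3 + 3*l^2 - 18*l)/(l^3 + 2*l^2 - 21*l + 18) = l/(l - 1)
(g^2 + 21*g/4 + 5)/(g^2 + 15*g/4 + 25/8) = 2*(g + 4)/(2*g + 5)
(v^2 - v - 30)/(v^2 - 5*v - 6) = (v + 5)/(v + 1)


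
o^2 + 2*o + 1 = (o + 1)^2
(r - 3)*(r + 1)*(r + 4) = r^3 + 2*r^2 - 11*r - 12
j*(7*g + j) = 7*g*j + j^2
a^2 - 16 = (a - 4)*(a + 4)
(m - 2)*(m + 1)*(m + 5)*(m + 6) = m^4 + 10*m^3 + 17*m^2 - 52*m - 60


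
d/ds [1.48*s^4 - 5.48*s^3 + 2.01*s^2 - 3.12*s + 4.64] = 5.92*s^3 - 16.44*s^2 + 4.02*s - 3.12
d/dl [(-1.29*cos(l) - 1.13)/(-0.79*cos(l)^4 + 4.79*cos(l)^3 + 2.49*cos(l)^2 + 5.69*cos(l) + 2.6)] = (3.0573*cos(l)^4 - 8.7874*cos(l)^3 - 19.4502*cos(l)^2 - 5.6274*cos(l) - 3.0757)*sin(l)/(0.6241*cos(l)^8 - 7.5682*cos(l)^7 + 19.0099*cos(l)^6 + 14.864*cos(l)^5 + 56.6023*cos(l)^4 + 53.2442*cos(l)^3 + 45.3241*cos(l)^2 + 29.588*cos(l) + 6.76)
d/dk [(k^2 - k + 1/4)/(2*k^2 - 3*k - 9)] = (-4*k^2 - 76*k + 39)/(4*(4*k^4 - 12*k^3 - 27*k^2 + 54*k + 81))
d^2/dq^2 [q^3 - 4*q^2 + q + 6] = 6*q - 8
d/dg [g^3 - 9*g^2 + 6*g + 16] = 3*g^2 - 18*g + 6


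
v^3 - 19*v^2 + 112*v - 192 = (v - 8)^2*(v - 3)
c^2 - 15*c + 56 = (c - 8)*(c - 7)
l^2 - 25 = (l - 5)*(l + 5)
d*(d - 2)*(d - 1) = d^3 - 3*d^2 + 2*d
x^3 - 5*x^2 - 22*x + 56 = (x - 7)*(x - 2)*(x + 4)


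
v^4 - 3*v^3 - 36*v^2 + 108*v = v*(v - 6)*(v - 3)*(v + 6)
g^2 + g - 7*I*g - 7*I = (g + 1)*(g - 7*I)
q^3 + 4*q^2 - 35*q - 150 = (q - 6)*(q + 5)^2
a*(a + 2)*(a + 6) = a^3 + 8*a^2 + 12*a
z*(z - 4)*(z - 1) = z^3 - 5*z^2 + 4*z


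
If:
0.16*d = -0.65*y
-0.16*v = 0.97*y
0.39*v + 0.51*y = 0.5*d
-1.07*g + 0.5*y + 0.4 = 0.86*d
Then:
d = 0.00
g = 0.37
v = 0.00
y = 0.00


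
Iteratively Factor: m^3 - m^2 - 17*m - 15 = (m + 3)*(m^2 - 4*m - 5) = (m - 5)*(m + 3)*(m + 1)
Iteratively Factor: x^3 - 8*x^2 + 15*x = (x)*(x^2 - 8*x + 15) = x*(x - 5)*(x - 3)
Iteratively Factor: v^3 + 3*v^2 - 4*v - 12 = (v + 2)*(v^2 + v - 6) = (v - 2)*(v + 2)*(v + 3)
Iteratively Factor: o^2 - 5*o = (o - 5)*(o)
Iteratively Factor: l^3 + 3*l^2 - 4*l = (l)*(l^2 + 3*l - 4) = l*(l + 4)*(l - 1)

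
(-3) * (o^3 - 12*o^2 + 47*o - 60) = -3*o^3 + 36*o^2 - 141*o + 180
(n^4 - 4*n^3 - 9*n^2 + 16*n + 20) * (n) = n^5 - 4*n^4 - 9*n^3 + 16*n^2 + 20*n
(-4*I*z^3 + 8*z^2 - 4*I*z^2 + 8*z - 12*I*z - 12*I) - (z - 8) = -4*I*z^3 + 8*z^2 - 4*I*z^2 + 7*z - 12*I*z + 8 - 12*I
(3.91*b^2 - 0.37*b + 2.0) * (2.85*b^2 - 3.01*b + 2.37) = 11.1435*b^4 - 12.8236*b^3 + 16.0804*b^2 - 6.8969*b + 4.74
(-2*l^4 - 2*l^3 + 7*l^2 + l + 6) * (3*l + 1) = -6*l^5 - 8*l^4 + 19*l^3 + 10*l^2 + 19*l + 6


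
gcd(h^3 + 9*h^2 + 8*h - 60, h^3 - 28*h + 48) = h^2 + 4*h - 12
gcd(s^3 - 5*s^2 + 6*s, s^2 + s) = s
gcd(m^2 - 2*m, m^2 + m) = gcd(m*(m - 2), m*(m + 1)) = m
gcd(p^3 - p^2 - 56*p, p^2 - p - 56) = p^2 - p - 56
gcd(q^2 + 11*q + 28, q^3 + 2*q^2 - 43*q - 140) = q + 4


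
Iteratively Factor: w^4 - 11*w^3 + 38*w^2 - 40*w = (w - 4)*(w^3 - 7*w^2 + 10*w) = w*(w - 4)*(w^2 - 7*w + 10) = w*(w - 5)*(w - 4)*(w - 2)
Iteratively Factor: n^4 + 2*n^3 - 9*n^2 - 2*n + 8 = (n - 2)*(n^3 + 4*n^2 - n - 4) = (n - 2)*(n - 1)*(n^2 + 5*n + 4) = (n - 2)*(n - 1)*(n + 4)*(n + 1)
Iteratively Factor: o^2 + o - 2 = (o - 1)*(o + 2)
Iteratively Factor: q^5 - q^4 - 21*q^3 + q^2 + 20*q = (q + 1)*(q^4 - 2*q^3 - 19*q^2 + 20*q) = (q + 1)*(q + 4)*(q^3 - 6*q^2 + 5*q) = q*(q + 1)*(q + 4)*(q^2 - 6*q + 5) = q*(q - 5)*(q + 1)*(q + 4)*(q - 1)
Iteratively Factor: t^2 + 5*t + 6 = (t + 2)*(t + 3)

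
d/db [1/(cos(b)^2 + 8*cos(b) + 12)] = 2*(cos(b) + 4)*sin(b)/(cos(b)^2 + 8*cos(b) + 12)^2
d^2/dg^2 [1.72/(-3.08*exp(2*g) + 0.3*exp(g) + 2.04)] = (1.72*(6.16*exp(g) - 0.3)*(12.32*exp(g) - 0.6)*exp(g) + (21.1904*exp(g) - 0.516)*(-3.08*exp(2*g) + 0.3*exp(g) + 2.04))*exp(g)/(-3.08*exp(2*g) + 0.3*exp(g) + 2.04)^3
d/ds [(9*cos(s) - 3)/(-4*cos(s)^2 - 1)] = 3*(4*sin(2*s) - 3*sin(3*s))/(2*cos(2*s) + 3)^2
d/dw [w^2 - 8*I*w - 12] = 2*w - 8*I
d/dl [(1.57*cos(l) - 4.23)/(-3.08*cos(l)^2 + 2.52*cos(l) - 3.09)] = (-4.8356*cos(l)^2 + 26.0568*cos(l) - 5.8083)*sin(l)/(9.4864*cos(l)^4 - 15.5232*cos(l)^3 + 25.3848*cos(l)^2 - 15.5736*cos(l) + 9.5481)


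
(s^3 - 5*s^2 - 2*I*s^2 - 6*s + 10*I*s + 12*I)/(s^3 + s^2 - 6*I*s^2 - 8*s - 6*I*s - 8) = (s - 6)/(s - 4*I)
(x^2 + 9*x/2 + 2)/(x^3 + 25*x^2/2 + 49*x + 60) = (2*x + 1)/(2*x^2 + 17*x + 30)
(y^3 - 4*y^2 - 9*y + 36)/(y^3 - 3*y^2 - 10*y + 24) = (y - 3)/(y - 2)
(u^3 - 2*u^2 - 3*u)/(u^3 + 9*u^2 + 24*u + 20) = u*(u^2 - 2*u - 3)/(u^3 + 9*u^2 + 24*u + 20)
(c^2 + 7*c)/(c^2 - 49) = c/(c - 7)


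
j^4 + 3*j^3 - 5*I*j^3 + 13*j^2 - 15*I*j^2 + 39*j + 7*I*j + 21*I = (j + 3)*(j - 7*I)*(j + I)^2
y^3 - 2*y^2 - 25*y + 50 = (y - 5)*(y - 2)*(y + 5)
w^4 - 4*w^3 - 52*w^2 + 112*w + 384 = (w - 8)*(w - 4)*(w + 2)*(w + 6)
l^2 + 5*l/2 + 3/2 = (l + 1)*(l + 3/2)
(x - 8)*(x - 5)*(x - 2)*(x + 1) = x^4 - 14*x^3 + 51*x^2 - 14*x - 80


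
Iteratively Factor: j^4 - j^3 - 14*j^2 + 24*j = (j + 4)*(j^3 - 5*j^2 + 6*j) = (j - 2)*(j + 4)*(j^2 - 3*j) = j*(j - 2)*(j + 4)*(j - 3)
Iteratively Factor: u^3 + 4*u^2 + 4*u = (u + 2)*(u^2 + 2*u) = (u + 2)^2*(u)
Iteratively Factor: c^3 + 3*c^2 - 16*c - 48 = (c + 4)*(c^2 - c - 12) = (c + 3)*(c + 4)*(c - 4)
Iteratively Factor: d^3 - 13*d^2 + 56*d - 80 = (d - 4)*(d^2 - 9*d + 20) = (d - 4)^2*(d - 5)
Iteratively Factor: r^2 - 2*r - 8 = (r + 2)*(r - 4)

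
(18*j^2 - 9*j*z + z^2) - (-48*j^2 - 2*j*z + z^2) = 66*j^2 - 7*j*z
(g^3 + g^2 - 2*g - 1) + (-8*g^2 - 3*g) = g^3 - 7*g^2 - 5*g - 1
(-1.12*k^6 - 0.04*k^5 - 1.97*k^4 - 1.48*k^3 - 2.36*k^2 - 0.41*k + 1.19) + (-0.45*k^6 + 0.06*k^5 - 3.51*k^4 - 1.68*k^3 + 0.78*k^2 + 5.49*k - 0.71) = -1.57*k^6 + 0.02*k^5 - 5.48*k^4 - 3.16*k^3 - 1.58*k^2 + 5.08*k + 0.48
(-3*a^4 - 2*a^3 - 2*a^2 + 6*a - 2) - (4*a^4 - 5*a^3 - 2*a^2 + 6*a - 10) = -7*a^4 + 3*a^3 + 8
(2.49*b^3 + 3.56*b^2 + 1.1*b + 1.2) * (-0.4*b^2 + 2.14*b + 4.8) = -0.996*b^5 + 3.9046*b^4 + 19.1304*b^3 + 18.962*b^2 + 7.848*b + 5.76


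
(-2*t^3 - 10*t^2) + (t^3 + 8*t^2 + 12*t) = -t^3 - 2*t^2 + 12*t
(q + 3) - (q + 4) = -1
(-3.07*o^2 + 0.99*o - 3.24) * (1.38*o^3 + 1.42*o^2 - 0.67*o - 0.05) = -4.2366*o^5 - 2.9932*o^4 - 1.0085*o^3 - 5.1106*o^2 + 2.1213*o + 0.162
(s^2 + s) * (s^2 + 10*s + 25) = s^4 + 11*s^3 + 35*s^2 + 25*s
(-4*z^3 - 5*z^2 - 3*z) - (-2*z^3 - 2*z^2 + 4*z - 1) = -2*z^3 - 3*z^2 - 7*z + 1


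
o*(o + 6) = o^2 + 6*o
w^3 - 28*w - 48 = (w - 6)*(w + 2)*(w + 4)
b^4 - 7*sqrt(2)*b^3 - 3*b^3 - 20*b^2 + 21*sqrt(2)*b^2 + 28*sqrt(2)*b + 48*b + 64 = (b - 4)*(b + 1)*(b - 8*sqrt(2))*(b + sqrt(2))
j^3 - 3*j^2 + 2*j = j*(j - 2)*(j - 1)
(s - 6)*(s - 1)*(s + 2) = s^3 - 5*s^2 - 8*s + 12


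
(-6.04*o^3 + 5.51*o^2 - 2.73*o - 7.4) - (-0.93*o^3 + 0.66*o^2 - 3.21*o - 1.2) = -5.11*o^3 + 4.85*o^2 + 0.48*o - 6.2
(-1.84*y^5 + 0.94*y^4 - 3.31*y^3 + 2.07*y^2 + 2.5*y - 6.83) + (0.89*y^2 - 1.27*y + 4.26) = -1.84*y^5 + 0.94*y^4 - 3.31*y^3 + 2.96*y^2 + 1.23*y - 2.57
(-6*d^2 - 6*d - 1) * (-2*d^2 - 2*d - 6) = 12*d^4 + 24*d^3 + 50*d^2 + 38*d + 6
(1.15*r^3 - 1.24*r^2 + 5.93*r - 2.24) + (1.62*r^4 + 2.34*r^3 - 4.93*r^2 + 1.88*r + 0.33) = 1.62*r^4 + 3.49*r^3 - 6.17*r^2 + 7.81*r - 1.91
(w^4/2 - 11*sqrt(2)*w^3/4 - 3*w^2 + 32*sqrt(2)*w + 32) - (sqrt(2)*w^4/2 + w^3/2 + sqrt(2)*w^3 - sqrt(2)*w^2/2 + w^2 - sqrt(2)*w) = -sqrt(2)*w^4/2 + w^4/2 - 15*sqrt(2)*w^3/4 - w^3/2 - 4*w^2 + sqrt(2)*w^2/2 + 33*sqrt(2)*w + 32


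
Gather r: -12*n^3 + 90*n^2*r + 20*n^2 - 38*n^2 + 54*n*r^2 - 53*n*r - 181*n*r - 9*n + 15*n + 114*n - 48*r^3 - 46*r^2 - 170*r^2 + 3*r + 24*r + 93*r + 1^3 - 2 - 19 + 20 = -12*n^3 - 18*n^2 + 120*n - 48*r^3 + r^2*(54*n - 216) + r*(90*n^2 - 234*n + 120)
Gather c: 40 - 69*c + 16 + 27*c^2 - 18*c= 27*c^2 - 87*c + 56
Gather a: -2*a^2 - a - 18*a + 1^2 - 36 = -2*a^2 - 19*a - 35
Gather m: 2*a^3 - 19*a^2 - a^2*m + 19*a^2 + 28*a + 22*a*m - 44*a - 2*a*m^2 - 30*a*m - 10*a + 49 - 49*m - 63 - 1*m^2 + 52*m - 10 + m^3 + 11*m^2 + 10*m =2*a^3 - 26*a + m^3 + m^2*(10 - 2*a) + m*(-a^2 - 8*a + 13) - 24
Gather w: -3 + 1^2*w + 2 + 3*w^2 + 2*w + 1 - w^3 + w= -w^3 + 3*w^2 + 4*w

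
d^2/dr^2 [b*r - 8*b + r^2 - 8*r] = 2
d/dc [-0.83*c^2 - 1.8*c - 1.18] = -1.66*c - 1.8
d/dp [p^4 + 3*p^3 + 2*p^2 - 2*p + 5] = 4*p^3 + 9*p^2 + 4*p - 2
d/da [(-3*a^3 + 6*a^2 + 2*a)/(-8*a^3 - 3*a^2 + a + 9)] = (57*a^4 + 26*a^3 - 69*a^2 + 108*a + 18)/(64*a^6 + 48*a^5 - 7*a^4 - 150*a^3 - 53*a^2 + 18*a + 81)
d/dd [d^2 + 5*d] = 2*d + 5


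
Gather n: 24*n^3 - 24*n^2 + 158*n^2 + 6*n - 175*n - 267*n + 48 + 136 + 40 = 24*n^3 + 134*n^2 - 436*n + 224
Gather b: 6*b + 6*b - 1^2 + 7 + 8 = 12*b + 14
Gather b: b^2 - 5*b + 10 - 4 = b^2 - 5*b + 6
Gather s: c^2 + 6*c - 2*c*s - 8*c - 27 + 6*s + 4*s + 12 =c^2 - 2*c + s*(10 - 2*c) - 15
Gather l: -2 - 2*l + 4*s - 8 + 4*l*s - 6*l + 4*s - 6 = l*(4*s - 8) + 8*s - 16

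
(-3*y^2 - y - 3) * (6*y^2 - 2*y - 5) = -18*y^4 - y^2 + 11*y + 15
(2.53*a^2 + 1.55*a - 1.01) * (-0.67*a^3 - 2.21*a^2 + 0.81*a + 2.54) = -1.6951*a^5 - 6.6298*a^4 - 0.6995*a^3 + 9.9138*a^2 + 3.1189*a - 2.5654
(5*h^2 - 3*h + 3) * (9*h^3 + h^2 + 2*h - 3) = 45*h^5 - 22*h^4 + 34*h^3 - 18*h^2 + 15*h - 9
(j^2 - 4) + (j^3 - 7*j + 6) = j^3 + j^2 - 7*j + 2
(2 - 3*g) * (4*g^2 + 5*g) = -12*g^3 - 7*g^2 + 10*g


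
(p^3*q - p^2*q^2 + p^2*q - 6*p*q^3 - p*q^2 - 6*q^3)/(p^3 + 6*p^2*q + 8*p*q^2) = q*(p^2 - 3*p*q + p - 3*q)/(p*(p + 4*q))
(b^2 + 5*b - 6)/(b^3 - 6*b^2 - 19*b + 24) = (b + 6)/(b^2 - 5*b - 24)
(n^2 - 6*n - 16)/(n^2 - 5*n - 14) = (n - 8)/(n - 7)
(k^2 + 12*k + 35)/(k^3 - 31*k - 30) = (k + 7)/(k^2 - 5*k - 6)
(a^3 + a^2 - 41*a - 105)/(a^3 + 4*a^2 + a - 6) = (a^2 - 2*a - 35)/(a^2 + a - 2)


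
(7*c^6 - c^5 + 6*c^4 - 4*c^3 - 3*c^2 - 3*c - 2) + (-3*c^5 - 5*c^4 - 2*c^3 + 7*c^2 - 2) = 7*c^6 - 4*c^5 + c^4 - 6*c^3 + 4*c^2 - 3*c - 4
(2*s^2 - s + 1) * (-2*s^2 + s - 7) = -4*s^4 + 4*s^3 - 17*s^2 + 8*s - 7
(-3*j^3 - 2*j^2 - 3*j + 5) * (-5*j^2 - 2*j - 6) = 15*j^5 + 16*j^4 + 37*j^3 - 7*j^2 + 8*j - 30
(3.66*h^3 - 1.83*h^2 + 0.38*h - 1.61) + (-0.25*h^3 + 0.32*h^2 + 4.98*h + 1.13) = 3.41*h^3 - 1.51*h^2 + 5.36*h - 0.48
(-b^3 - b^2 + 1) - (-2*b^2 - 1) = -b^3 + b^2 + 2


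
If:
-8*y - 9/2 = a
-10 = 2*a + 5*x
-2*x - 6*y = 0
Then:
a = -295/62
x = -3/31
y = 1/31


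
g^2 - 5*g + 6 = (g - 3)*(g - 2)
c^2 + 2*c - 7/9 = (c - 1/3)*(c + 7/3)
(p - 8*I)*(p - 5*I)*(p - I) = p^3 - 14*I*p^2 - 53*p + 40*I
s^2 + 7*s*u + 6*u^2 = (s + u)*(s + 6*u)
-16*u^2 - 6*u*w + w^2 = (-8*u + w)*(2*u + w)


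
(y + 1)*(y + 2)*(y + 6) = y^3 + 9*y^2 + 20*y + 12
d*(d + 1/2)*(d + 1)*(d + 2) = d^4 + 7*d^3/2 + 7*d^2/2 + d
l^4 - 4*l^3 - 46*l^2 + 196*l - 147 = (l - 7)*(l - 3)*(l - 1)*(l + 7)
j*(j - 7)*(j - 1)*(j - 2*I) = j^4 - 8*j^3 - 2*I*j^3 + 7*j^2 + 16*I*j^2 - 14*I*j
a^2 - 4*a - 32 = (a - 8)*(a + 4)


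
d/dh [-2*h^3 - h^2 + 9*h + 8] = -6*h^2 - 2*h + 9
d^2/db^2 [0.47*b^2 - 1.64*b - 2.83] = 0.940000000000000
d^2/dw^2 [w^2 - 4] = 2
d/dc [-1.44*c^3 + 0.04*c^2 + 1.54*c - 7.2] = -4.32*c^2 + 0.08*c + 1.54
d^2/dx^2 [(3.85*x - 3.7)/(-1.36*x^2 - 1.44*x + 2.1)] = (-(2.72*x + 1.44)*(3.85*x - 3.7)*(5.44*x + 2.88) + (31.416*x + 1.024)*(1.36*x^2 + 1.44*x - 2.1))/(1.36*x^2 + 1.44*x - 2.1)^3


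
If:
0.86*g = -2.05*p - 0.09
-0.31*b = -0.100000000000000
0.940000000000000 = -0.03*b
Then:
No Solution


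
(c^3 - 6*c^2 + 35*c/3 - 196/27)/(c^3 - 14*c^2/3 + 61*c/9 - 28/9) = (c - 7/3)/(c - 1)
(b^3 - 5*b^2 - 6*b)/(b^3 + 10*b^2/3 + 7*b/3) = 3*(b - 6)/(3*b + 7)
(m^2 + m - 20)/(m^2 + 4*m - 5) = (m - 4)/(m - 1)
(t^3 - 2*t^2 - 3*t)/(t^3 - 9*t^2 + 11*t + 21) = t/(t - 7)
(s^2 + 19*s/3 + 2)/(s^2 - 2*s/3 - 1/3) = (s + 6)/(s - 1)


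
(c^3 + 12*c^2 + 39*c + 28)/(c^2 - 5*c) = (c^3 + 12*c^2 + 39*c + 28)/(c*(c - 5))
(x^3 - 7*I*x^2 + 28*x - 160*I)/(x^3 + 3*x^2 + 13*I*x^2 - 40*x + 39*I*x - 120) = (x^2 - 12*I*x - 32)/(x^2 + x*(3 + 8*I) + 24*I)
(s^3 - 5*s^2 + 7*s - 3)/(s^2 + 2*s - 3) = (s^2 - 4*s + 3)/(s + 3)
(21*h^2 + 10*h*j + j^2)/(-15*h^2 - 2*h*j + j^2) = (-7*h - j)/(5*h - j)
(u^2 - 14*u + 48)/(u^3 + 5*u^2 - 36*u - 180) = (u - 8)/(u^2 + 11*u + 30)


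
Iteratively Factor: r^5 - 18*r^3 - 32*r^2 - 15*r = (r)*(r^4 - 18*r^2 - 32*r - 15) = r*(r - 5)*(r^3 + 5*r^2 + 7*r + 3) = r*(r - 5)*(r + 3)*(r^2 + 2*r + 1) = r*(r - 5)*(r + 1)*(r + 3)*(r + 1)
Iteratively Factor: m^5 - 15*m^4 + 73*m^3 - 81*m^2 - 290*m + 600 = (m - 4)*(m^4 - 11*m^3 + 29*m^2 + 35*m - 150) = (m - 5)*(m - 4)*(m^3 - 6*m^2 - m + 30) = (m - 5)*(m - 4)*(m - 3)*(m^2 - 3*m - 10) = (m - 5)^2*(m - 4)*(m - 3)*(m + 2)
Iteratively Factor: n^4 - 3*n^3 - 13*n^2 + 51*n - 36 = (n - 3)*(n^3 - 13*n + 12) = (n - 3)^2*(n^2 + 3*n - 4) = (n - 3)^2*(n + 4)*(n - 1)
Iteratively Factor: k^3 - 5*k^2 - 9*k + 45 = (k + 3)*(k^2 - 8*k + 15) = (k - 3)*(k + 3)*(k - 5)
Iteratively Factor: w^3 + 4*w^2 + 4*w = (w + 2)*(w^2 + 2*w) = w*(w + 2)*(w + 2)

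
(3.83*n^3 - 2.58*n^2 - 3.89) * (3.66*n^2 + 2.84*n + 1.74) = 14.0178*n^5 + 1.4344*n^4 - 0.662999999999999*n^3 - 18.7266*n^2 - 11.0476*n - 6.7686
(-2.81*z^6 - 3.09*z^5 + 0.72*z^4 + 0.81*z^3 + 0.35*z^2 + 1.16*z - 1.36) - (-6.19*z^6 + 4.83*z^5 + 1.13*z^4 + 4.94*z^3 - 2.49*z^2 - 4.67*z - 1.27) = 3.38*z^6 - 7.92*z^5 - 0.41*z^4 - 4.13*z^3 + 2.84*z^2 + 5.83*z - 0.0900000000000001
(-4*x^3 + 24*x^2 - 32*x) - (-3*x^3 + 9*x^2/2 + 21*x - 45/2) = -x^3 + 39*x^2/2 - 53*x + 45/2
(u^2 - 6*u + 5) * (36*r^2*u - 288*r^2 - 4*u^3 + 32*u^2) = 36*r^2*u^3 - 504*r^2*u^2 + 1908*r^2*u - 1440*r^2 - 4*u^5 + 56*u^4 - 212*u^3 + 160*u^2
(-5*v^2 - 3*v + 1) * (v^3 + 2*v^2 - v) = -5*v^5 - 13*v^4 + 5*v^2 - v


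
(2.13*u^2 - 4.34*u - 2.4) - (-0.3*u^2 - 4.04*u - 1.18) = 2.43*u^2 - 0.3*u - 1.22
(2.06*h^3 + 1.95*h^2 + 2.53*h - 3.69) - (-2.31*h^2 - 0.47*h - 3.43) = 2.06*h^3 + 4.26*h^2 + 3.0*h - 0.26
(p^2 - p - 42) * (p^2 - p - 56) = p^4 - 2*p^3 - 97*p^2 + 98*p + 2352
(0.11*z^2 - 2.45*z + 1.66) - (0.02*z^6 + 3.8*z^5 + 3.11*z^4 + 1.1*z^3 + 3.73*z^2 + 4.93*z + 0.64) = -0.02*z^6 - 3.8*z^5 - 3.11*z^4 - 1.1*z^3 - 3.62*z^2 - 7.38*z + 1.02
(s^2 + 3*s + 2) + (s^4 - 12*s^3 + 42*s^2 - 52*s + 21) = s^4 - 12*s^3 + 43*s^2 - 49*s + 23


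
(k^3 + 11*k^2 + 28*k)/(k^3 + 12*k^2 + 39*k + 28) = k/(k + 1)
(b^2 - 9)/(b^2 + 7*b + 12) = (b - 3)/(b + 4)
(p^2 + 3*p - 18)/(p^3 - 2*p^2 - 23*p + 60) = (p + 6)/(p^2 + p - 20)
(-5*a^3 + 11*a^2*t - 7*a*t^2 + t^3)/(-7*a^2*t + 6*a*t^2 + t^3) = (5*a^2 - 6*a*t + t^2)/(t*(7*a + t))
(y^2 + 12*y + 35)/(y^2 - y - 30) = (y + 7)/(y - 6)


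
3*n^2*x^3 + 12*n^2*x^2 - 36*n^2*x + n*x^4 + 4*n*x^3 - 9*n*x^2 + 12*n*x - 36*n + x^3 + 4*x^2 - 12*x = (3*n + x)*(x - 2)*(x + 6)*(n*x + 1)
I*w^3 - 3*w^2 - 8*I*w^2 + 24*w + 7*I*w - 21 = (w - 7)*(w + 3*I)*(I*w - I)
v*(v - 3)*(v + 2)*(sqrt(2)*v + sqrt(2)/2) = sqrt(2)*v^4 - sqrt(2)*v^3/2 - 13*sqrt(2)*v^2/2 - 3*sqrt(2)*v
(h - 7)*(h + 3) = h^2 - 4*h - 21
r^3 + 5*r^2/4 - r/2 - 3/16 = (r - 1/2)*(r + 1/4)*(r + 3/2)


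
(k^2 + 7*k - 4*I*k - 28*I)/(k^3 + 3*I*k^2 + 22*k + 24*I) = (k + 7)/(k^2 + 7*I*k - 6)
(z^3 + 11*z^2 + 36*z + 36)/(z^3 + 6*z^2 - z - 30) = (z^2 + 8*z + 12)/(z^2 + 3*z - 10)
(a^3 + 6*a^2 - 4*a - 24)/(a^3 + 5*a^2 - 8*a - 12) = (a + 2)/(a + 1)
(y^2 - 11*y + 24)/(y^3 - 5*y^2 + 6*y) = (y - 8)/(y*(y - 2))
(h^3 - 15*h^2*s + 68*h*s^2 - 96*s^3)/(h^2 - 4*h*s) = h - 11*s + 24*s^2/h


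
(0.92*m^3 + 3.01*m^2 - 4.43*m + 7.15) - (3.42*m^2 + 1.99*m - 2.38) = 0.92*m^3 - 0.41*m^2 - 6.42*m + 9.53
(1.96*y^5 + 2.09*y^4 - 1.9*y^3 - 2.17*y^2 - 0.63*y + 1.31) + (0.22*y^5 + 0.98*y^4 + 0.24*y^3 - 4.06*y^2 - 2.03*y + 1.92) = 2.18*y^5 + 3.07*y^4 - 1.66*y^3 - 6.23*y^2 - 2.66*y + 3.23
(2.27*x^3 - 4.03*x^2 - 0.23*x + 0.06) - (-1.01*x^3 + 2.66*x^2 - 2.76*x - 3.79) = 3.28*x^3 - 6.69*x^2 + 2.53*x + 3.85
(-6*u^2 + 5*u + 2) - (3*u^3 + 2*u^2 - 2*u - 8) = -3*u^3 - 8*u^2 + 7*u + 10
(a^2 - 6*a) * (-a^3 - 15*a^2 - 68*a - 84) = -a^5 - 9*a^4 + 22*a^3 + 324*a^2 + 504*a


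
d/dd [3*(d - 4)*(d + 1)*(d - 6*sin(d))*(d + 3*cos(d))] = -3*(d - 4)*(d + 1)*(d - 6*sin(d))*(3*sin(d) - 1) - 3*(d - 4)*(d + 1)*(d + 3*cos(d))*(6*cos(d) - 1) + 3*(d - 4)*(d - 6*sin(d))*(d + 3*cos(d)) + 3*(d + 1)*(d - 6*sin(d))*(d + 3*cos(d))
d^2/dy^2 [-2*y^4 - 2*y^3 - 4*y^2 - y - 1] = -24*y^2 - 12*y - 8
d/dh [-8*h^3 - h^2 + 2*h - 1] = -24*h^2 - 2*h + 2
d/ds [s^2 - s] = 2*s - 1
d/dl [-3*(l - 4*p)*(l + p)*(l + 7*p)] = -9*l^2 - 24*l*p + 75*p^2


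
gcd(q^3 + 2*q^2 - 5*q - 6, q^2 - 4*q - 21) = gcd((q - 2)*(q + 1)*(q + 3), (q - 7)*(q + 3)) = q + 3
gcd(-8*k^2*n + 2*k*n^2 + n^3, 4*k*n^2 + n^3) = 4*k*n + n^2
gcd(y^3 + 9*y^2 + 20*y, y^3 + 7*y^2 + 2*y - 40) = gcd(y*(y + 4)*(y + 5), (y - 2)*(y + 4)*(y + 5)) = y^2 + 9*y + 20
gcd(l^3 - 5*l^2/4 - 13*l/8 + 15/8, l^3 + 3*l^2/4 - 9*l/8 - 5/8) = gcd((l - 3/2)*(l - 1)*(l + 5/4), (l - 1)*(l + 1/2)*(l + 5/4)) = l^2 + l/4 - 5/4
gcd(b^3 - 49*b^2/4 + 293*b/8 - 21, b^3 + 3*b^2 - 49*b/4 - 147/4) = b - 7/2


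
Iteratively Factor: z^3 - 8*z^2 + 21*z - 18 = (z - 3)*(z^2 - 5*z + 6) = (z - 3)^2*(z - 2)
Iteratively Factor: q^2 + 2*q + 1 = (q + 1)*(q + 1)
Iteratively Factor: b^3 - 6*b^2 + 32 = (b + 2)*(b^2 - 8*b + 16) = (b - 4)*(b + 2)*(b - 4)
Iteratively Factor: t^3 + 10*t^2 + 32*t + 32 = (t + 4)*(t^2 + 6*t + 8) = (t + 4)^2*(t + 2)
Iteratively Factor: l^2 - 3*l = (l - 3)*(l)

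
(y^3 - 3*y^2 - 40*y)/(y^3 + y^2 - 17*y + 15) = y*(y - 8)/(y^2 - 4*y + 3)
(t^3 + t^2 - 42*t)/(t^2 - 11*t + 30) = t*(t + 7)/(t - 5)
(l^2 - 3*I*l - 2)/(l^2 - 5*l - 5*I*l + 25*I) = (l^2 - 3*I*l - 2)/(l^2 - 5*l - 5*I*l + 25*I)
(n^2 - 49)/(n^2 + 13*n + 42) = (n - 7)/(n + 6)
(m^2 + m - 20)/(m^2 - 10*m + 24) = (m + 5)/(m - 6)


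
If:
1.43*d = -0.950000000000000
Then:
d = -0.66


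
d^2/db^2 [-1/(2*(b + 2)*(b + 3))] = (-(b + 2)^2 - (b + 2)*(b + 3) - (b + 3)^2)/((b + 2)^3*(b + 3)^3)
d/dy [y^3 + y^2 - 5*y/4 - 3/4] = 3*y^2 + 2*y - 5/4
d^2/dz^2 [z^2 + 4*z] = 2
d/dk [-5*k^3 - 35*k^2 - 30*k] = -15*k^2 - 70*k - 30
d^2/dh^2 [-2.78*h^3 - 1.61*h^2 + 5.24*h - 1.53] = -16.68*h - 3.22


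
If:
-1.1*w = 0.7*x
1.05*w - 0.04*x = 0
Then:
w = 0.00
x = 0.00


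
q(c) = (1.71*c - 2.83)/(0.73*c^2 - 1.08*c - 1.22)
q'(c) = (1.08 - 1.46*c)*(1.71*c - 2.83)/(0.73*c^2 - 1.08*c - 1.22)^2 + 1.71/(0.73*c^2 - 1.08*c - 1.22)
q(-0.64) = 17.08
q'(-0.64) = -157.15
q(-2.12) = -1.48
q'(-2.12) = -1.03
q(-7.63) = -0.32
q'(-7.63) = -0.04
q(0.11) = 1.99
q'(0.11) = -2.66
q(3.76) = 0.71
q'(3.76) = -0.29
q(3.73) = 0.72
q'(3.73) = -0.29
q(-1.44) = -2.86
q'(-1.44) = -4.00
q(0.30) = 1.57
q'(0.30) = -1.84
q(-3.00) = -0.93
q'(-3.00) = -0.39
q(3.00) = 1.09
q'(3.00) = -0.89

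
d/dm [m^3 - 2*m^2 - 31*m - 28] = 3*m^2 - 4*m - 31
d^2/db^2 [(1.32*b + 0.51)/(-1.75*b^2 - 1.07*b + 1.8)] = (-(1.32*b + 0.51)*(3.5*b + 1.07)*(7.0*b + 2.14) + (13.86*b + 4.6098)*(1.75*b^2 + 1.07*b - 1.8))/(1.75*b^2 + 1.07*b - 1.8)^3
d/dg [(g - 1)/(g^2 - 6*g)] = (-g^2 + 2*g - 6)/(g^2*(g^2 - 12*g + 36))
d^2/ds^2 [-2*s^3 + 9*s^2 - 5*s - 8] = 18 - 12*s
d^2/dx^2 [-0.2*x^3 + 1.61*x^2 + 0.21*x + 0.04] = 3.22 - 1.2*x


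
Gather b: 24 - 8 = 16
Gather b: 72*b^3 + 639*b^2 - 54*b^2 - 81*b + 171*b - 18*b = 72*b^3 + 585*b^2 + 72*b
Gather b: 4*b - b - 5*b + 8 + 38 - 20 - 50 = -2*b - 24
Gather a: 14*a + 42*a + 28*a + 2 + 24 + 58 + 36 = 84*a + 120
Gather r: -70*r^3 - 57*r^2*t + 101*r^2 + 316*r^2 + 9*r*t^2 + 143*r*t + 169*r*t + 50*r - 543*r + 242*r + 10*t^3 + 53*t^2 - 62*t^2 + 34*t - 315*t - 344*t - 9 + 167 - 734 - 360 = -70*r^3 + r^2*(417 - 57*t) + r*(9*t^2 + 312*t - 251) + 10*t^3 - 9*t^2 - 625*t - 936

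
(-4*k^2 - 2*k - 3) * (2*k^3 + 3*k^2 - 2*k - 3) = -8*k^5 - 16*k^4 - 4*k^3 + 7*k^2 + 12*k + 9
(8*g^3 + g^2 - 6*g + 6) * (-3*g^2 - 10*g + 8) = -24*g^5 - 83*g^4 + 72*g^3 + 50*g^2 - 108*g + 48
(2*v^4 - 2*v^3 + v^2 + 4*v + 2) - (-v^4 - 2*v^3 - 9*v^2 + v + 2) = 3*v^4 + 10*v^2 + 3*v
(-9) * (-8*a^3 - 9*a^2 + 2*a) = 72*a^3 + 81*a^2 - 18*a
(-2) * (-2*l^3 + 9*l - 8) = 4*l^3 - 18*l + 16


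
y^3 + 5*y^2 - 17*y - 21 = (y - 3)*(y + 1)*(y + 7)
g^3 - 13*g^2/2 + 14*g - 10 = (g - 5/2)*(g - 2)^2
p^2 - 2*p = p*(p - 2)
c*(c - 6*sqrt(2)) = c^2 - 6*sqrt(2)*c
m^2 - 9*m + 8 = (m - 8)*(m - 1)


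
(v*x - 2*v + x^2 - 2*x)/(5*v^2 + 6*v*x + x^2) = (x - 2)/(5*v + x)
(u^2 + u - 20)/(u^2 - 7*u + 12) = (u + 5)/(u - 3)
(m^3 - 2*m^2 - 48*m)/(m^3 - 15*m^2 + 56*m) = (m + 6)/(m - 7)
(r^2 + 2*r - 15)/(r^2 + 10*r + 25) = (r - 3)/(r + 5)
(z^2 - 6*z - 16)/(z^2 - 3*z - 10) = (z - 8)/(z - 5)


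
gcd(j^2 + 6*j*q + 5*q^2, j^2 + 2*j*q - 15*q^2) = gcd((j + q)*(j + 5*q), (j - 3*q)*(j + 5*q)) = j + 5*q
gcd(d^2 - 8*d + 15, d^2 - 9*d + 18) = d - 3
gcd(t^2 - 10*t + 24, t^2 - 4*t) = t - 4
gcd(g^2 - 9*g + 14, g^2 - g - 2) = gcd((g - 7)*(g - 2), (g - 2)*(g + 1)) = g - 2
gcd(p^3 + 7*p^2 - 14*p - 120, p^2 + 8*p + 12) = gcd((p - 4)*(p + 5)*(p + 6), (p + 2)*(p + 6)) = p + 6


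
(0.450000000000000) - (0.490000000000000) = -0.0400000000000000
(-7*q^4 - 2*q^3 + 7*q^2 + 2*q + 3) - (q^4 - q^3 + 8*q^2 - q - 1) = -8*q^4 - q^3 - q^2 + 3*q + 4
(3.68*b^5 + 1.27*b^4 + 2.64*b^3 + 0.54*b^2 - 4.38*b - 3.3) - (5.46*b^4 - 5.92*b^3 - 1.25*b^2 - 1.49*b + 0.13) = 3.68*b^5 - 4.19*b^4 + 8.56*b^3 + 1.79*b^2 - 2.89*b - 3.43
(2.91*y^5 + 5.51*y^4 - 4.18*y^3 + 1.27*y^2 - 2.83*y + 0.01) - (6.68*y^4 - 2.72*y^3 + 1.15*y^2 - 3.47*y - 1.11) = 2.91*y^5 - 1.17*y^4 - 1.46*y^3 + 0.12*y^2 + 0.64*y + 1.12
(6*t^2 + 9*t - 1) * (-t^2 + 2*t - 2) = -6*t^4 + 3*t^3 + 7*t^2 - 20*t + 2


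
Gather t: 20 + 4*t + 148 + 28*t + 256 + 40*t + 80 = 72*t + 504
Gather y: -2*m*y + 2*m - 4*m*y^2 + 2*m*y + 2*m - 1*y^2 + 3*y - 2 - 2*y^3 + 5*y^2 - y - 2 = 4*m - 2*y^3 + y^2*(4 - 4*m) + 2*y - 4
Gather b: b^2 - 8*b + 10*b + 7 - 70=b^2 + 2*b - 63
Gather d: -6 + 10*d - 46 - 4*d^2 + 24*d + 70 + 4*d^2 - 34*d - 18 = 0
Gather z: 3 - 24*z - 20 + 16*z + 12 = -8*z - 5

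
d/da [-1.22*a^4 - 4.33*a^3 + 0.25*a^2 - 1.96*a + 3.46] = -4.88*a^3 - 12.99*a^2 + 0.5*a - 1.96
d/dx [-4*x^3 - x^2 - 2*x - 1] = -12*x^2 - 2*x - 2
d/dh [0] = 0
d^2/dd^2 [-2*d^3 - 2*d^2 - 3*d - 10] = -12*d - 4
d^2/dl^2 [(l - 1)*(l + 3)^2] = 6*l + 10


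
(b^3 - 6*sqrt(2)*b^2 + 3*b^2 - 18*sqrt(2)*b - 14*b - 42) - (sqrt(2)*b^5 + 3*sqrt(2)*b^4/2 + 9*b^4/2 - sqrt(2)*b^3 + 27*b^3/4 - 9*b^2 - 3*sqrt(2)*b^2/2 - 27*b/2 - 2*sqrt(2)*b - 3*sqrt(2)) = -sqrt(2)*b^5 - 9*b^4/2 - 3*sqrt(2)*b^4/2 - 23*b^3/4 + sqrt(2)*b^3 - 9*sqrt(2)*b^2/2 + 12*b^2 - 16*sqrt(2)*b - b/2 - 42 + 3*sqrt(2)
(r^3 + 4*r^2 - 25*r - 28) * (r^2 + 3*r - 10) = r^5 + 7*r^4 - 23*r^3 - 143*r^2 + 166*r + 280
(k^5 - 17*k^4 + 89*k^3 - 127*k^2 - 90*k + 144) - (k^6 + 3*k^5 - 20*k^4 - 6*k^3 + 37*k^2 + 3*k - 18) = -k^6 - 2*k^5 + 3*k^4 + 95*k^3 - 164*k^2 - 93*k + 162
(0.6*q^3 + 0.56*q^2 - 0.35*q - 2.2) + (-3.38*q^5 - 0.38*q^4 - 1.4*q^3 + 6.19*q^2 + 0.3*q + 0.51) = -3.38*q^5 - 0.38*q^4 - 0.8*q^3 + 6.75*q^2 - 0.05*q - 1.69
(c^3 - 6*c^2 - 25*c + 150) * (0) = 0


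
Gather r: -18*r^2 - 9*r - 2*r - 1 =-18*r^2 - 11*r - 1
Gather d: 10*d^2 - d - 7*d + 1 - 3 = 10*d^2 - 8*d - 2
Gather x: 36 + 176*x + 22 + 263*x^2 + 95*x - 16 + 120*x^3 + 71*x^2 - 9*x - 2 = 120*x^3 + 334*x^2 + 262*x + 40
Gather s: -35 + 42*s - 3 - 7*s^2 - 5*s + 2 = -7*s^2 + 37*s - 36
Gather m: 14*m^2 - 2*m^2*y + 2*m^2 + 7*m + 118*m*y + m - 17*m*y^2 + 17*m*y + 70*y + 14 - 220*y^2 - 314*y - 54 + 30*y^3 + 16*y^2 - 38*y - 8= m^2*(16 - 2*y) + m*(-17*y^2 + 135*y + 8) + 30*y^3 - 204*y^2 - 282*y - 48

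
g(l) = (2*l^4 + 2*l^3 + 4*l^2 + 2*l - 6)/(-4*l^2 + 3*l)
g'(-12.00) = 11.14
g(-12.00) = -63.01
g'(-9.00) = 8.15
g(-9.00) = -34.09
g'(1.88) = -2.39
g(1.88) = -5.90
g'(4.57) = -5.37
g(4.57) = -16.47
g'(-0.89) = 2.44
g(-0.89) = 0.82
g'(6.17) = -7.00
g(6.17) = -26.37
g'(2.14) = -2.71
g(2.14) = -6.57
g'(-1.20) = 1.65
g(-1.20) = 0.21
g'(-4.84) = 4.04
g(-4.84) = -8.77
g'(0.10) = 198.41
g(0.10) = -22.15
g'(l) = (8*l - 3)*(2*l^4 + 2*l^3 + 4*l^2 + 2*l - 6)/(-4*l^2 + 3*l)^2 + (8*l^3 + 6*l^2 + 8*l + 2)/(-4*l^2 + 3*l) = 2*(-8*l^5 + 5*l^4 + 6*l^3 + 10*l^2 - 24*l + 9)/(l^2*(16*l^2 - 24*l + 9))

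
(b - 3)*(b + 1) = b^2 - 2*b - 3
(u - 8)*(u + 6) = u^2 - 2*u - 48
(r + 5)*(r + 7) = r^2 + 12*r + 35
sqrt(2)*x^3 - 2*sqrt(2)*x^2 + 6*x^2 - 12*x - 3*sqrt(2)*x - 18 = (x - 3)*(x + 3*sqrt(2))*(sqrt(2)*x + sqrt(2))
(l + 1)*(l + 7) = l^2 + 8*l + 7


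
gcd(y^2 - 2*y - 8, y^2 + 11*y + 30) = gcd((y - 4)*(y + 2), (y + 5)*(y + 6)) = 1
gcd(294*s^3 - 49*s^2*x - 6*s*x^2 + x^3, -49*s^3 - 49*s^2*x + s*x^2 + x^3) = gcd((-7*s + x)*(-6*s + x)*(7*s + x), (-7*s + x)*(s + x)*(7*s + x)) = -49*s^2 + x^2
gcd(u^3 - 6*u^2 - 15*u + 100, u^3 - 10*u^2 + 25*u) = u^2 - 10*u + 25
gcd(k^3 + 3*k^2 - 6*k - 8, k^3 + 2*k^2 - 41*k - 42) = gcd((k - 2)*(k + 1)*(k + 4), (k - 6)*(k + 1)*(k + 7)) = k + 1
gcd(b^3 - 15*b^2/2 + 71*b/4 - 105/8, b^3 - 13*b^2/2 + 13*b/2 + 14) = b - 7/2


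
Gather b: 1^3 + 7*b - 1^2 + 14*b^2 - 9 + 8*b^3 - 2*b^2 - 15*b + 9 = 8*b^3 + 12*b^2 - 8*b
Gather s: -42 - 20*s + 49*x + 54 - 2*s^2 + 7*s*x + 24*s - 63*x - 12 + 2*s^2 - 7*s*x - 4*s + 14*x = 0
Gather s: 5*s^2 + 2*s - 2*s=5*s^2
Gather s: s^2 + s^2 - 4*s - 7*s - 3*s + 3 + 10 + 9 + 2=2*s^2 - 14*s + 24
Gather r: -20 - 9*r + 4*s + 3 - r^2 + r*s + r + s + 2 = -r^2 + r*(s - 8) + 5*s - 15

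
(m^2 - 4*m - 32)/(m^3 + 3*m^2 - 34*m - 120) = (m - 8)/(m^2 - m - 30)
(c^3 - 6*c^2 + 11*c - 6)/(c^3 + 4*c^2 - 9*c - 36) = (c^2 - 3*c + 2)/(c^2 + 7*c + 12)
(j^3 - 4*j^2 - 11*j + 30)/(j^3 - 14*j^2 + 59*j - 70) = (j + 3)/(j - 7)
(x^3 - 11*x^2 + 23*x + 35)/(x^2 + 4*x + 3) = (x^2 - 12*x + 35)/(x + 3)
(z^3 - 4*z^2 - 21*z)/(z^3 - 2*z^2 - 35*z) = (z + 3)/(z + 5)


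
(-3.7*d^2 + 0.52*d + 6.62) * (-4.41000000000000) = 16.317*d^2 - 2.2932*d - 29.1942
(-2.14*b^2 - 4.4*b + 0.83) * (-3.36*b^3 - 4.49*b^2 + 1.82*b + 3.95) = 7.1904*b^5 + 24.3926*b^4 + 13.0724*b^3 - 20.1877*b^2 - 15.8694*b + 3.2785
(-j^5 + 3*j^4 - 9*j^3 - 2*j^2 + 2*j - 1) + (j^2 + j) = -j^5 + 3*j^4 - 9*j^3 - j^2 + 3*j - 1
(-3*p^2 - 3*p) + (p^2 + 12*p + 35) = -2*p^2 + 9*p + 35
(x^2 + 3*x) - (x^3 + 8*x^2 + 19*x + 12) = -x^3 - 7*x^2 - 16*x - 12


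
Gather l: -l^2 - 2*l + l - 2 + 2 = -l^2 - l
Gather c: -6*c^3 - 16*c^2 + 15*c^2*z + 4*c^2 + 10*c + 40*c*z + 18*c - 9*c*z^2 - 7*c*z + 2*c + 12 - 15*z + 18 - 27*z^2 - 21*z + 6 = -6*c^3 + c^2*(15*z - 12) + c*(-9*z^2 + 33*z + 30) - 27*z^2 - 36*z + 36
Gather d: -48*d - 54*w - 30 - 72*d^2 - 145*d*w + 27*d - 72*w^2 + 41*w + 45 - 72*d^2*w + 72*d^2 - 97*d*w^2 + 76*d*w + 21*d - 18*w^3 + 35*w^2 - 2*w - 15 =-72*d^2*w + d*(-97*w^2 - 69*w) - 18*w^3 - 37*w^2 - 15*w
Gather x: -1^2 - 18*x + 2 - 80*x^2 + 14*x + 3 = -80*x^2 - 4*x + 4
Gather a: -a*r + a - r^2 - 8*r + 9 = a*(1 - r) - r^2 - 8*r + 9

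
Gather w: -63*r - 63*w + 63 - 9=-63*r - 63*w + 54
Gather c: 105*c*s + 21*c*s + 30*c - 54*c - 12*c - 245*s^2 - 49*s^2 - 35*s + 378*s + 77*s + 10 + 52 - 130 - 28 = c*(126*s - 36) - 294*s^2 + 420*s - 96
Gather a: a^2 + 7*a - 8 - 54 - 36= a^2 + 7*a - 98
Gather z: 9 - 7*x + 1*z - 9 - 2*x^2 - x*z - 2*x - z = -2*x^2 - x*z - 9*x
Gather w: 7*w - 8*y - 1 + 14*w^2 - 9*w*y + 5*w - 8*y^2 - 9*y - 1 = 14*w^2 + w*(12 - 9*y) - 8*y^2 - 17*y - 2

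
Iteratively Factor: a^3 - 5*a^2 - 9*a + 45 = (a - 5)*(a^2 - 9) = (a - 5)*(a + 3)*(a - 3)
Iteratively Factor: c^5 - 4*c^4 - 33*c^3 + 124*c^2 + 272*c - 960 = (c - 4)*(c^4 - 33*c^2 - 8*c + 240) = (c - 5)*(c - 4)*(c^3 + 5*c^2 - 8*c - 48) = (c - 5)*(c - 4)*(c + 4)*(c^2 + c - 12) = (c - 5)*(c - 4)*(c + 4)^2*(c - 3)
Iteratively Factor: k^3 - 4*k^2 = (k - 4)*(k^2) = k*(k - 4)*(k)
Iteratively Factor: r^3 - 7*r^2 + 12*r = (r)*(r^2 - 7*r + 12) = r*(r - 3)*(r - 4)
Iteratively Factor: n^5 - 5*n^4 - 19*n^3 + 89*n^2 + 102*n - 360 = (n - 2)*(n^4 - 3*n^3 - 25*n^2 + 39*n + 180) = (n - 5)*(n - 2)*(n^3 + 2*n^2 - 15*n - 36) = (n - 5)*(n - 4)*(n - 2)*(n^2 + 6*n + 9) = (n - 5)*(n - 4)*(n - 2)*(n + 3)*(n + 3)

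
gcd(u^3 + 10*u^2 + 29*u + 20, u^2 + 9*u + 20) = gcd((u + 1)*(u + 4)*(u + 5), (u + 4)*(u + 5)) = u^2 + 9*u + 20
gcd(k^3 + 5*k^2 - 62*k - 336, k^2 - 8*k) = k - 8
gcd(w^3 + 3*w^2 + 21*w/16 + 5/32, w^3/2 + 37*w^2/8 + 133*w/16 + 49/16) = 1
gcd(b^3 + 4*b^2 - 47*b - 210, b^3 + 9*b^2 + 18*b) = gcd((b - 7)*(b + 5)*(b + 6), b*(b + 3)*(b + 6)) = b + 6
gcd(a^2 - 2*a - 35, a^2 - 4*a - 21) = a - 7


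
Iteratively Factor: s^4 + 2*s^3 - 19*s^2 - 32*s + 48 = (s - 1)*(s^3 + 3*s^2 - 16*s - 48) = (s - 4)*(s - 1)*(s^2 + 7*s + 12) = (s - 4)*(s - 1)*(s + 3)*(s + 4)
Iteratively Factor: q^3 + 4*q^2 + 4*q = (q + 2)*(q^2 + 2*q) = (q + 2)^2*(q)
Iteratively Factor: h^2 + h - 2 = (h + 2)*(h - 1)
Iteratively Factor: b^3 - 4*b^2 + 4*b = (b - 2)*(b^2 - 2*b) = b*(b - 2)*(b - 2)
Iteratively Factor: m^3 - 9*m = (m + 3)*(m^2 - 3*m) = m*(m + 3)*(m - 3)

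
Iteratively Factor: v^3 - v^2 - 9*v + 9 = (v - 1)*(v^2 - 9) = (v - 3)*(v - 1)*(v + 3)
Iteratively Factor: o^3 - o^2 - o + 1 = (o + 1)*(o^2 - 2*o + 1) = (o - 1)*(o + 1)*(o - 1)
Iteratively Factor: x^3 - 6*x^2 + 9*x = (x - 3)*(x^2 - 3*x) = (x - 3)^2*(x)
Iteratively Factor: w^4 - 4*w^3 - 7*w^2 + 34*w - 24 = (w - 4)*(w^3 - 7*w + 6) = (w - 4)*(w - 1)*(w^2 + w - 6) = (w - 4)*(w - 2)*(w - 1)*(w + 3)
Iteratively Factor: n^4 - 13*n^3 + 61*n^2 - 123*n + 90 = (n - 3)*(n^3 - 10*n^2 + 31*n - 30) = (n - 5)*(n - 3)*(n^2 - 5*n + 6) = (n - 5)*(n - 3)^2*(n - 2)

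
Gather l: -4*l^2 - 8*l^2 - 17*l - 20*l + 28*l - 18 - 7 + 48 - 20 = -12*l^2 - 9*l + 3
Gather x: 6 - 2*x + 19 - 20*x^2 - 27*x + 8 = -20*x^2 - 29*x + 33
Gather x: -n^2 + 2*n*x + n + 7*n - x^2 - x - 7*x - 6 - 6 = -n^2 + 8*n - x^2 + x*(2*n - 8) - 12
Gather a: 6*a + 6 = 6*a + 6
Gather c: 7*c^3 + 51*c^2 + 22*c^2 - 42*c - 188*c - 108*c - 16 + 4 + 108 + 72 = 7*c^3 + 73*c^2 - 338*c + 168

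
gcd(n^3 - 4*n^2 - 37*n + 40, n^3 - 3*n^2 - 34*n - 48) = n - 8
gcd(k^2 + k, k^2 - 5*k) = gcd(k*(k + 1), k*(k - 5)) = k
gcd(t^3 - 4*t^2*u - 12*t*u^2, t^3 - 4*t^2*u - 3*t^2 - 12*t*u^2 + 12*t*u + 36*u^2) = t^2 - 4*t*u - 12*u^2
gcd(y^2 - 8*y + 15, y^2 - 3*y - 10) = y - 5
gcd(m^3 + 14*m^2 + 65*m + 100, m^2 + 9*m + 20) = m^2 + 9*m + 20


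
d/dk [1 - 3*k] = -3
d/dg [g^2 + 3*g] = 2*g + 3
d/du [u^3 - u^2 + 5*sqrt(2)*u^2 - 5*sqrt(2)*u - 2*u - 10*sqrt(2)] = 3*u^2 - 2*u + 10*sqrt(2)*u - 5*sqrt(2) - 2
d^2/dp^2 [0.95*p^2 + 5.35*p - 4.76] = 1.90000000000000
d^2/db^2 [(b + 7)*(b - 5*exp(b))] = -5*b*exp(b) - 45*exp(b) + 2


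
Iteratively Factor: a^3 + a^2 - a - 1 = (a + 1)*(a^2 - 1) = (a - 1)*(a + 1)*(a + 1)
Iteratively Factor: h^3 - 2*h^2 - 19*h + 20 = (h + 4)*(h^2 - 6*h + 5) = (h - 1)*(h + 4)*(h - 5)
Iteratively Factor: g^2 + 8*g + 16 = (g + 4)*(g + 4)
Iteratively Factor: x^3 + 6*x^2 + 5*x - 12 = (x + 3)*(x^2 + 3*x - 4) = (x + 3)*(x + 4)*(x - 1)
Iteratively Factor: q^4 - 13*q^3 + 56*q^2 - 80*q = (q - 5)*(q^3 - 8*q^2 + 16*q) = (q - 5)*(q - 4)*(q^2 - 4*q) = (q - 5)*(q - 4)^2*(q)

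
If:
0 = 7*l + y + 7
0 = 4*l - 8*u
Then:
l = -y/7 - 1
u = -y/14 - 1/2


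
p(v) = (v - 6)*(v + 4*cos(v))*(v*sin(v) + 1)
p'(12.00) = 698.37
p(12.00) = -501.75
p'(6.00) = -6.66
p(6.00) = 0.00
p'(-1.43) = -98.82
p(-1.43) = 15.59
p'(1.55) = 30.69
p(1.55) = -18.53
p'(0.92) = 2.01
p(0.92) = -29.42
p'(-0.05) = -0.94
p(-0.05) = -23.93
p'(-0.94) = -35.73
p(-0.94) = -17.33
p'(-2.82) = 87.37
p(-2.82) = 110.35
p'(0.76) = -4.18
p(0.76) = -29.21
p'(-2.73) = 56.49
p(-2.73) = 116.82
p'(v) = (1 - 4*sin(v))*(v - 6)*(v*sin(v) + 1) + (v - 6)*(v + 4*cos(v))*(v*cos(v) + sin(v)) + (v + 4*cos(v))*(v*sin(v) + 1)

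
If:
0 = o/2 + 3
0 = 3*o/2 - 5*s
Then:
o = -6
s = -9/5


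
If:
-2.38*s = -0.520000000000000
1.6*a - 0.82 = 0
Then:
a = 0.51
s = 0.22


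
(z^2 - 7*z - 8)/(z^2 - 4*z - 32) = (z + 1)/(z + 4)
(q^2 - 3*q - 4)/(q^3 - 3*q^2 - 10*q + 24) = (q + 1)/(q^2 + q - 6)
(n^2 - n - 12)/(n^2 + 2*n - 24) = (n + 3)/(n + 6)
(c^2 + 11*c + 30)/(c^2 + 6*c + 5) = (c + 6)/(c + 1)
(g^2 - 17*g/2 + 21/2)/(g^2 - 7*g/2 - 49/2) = (2*g - 3)/(2*g + 7)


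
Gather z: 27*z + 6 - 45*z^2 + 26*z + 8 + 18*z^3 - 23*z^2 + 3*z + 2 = 18*z^3 - 68*z^2 + 56*z + 16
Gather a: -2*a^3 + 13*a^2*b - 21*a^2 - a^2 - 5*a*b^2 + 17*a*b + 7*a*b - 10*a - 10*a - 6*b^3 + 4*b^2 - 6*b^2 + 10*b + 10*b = -2*a^3 + a^2*(13*b - 22) + a*(-5*b^2 + 24*b - 20) - 6*b^3 - 2*b^2 + 20*b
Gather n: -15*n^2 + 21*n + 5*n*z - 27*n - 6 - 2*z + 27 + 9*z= -15*n^2 + n*(5*z - 6) + 7*z + 21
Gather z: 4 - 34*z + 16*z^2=16*z^2 - 34*z + 4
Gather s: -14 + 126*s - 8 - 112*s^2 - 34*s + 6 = -112*s^2 + 92*s - 16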